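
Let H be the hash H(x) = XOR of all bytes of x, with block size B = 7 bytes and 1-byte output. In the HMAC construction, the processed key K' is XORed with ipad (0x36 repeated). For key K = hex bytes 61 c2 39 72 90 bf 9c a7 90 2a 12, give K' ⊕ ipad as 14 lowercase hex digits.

62363636363636

Key hex bytes 61 c2 39 72 90 bf 9c a7 90 2a 12 is 11 bytes > B = 7, so hash it first: H(key) = 54, then zero-pad to 7 bytes: K' = 54 00 00 00 00 00 00.
XOR each byte with 0x36: 54⊕36=62, 00⊕36=36, 00⊕36=36, 00⊕36=36, 00⊕36=36, 00⊕36=36, 00⊕36=36.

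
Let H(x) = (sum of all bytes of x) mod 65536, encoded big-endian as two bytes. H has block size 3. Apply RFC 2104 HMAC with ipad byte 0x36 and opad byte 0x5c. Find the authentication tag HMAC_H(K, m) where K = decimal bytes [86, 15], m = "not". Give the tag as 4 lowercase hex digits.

00db

Key decimal bytes [86, 15] = 56 0f is 2 bytes ≤ B = 3; zero-pad to 3 bytes: K' = 56 0f 00.
K' ⊕ ipad = 60 39 36.  K' ⊕ opad = 0a 53 5c.
Inner input = (K'⊕ipad) ∥ m = 60 39 36 ∥ 6e 6f 74.
Inner hash: sum = 96+57+54+110+111+116 = 544 → 02 20.
Outer input = (K'⊕opad) ∥ inner = 0a 53 5c ∥ 02 20.
Outer hash (tag): sum = 10+83+92+2+32 = 219 → 00 db.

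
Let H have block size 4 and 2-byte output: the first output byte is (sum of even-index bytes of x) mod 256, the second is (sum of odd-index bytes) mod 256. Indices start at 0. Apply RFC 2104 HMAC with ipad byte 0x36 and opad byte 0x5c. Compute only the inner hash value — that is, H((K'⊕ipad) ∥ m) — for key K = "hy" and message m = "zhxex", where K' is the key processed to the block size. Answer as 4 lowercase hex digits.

Key "hy" = 68 79 is 2 bytes ≤ B = 4; zero-pad to 4 bytes: K' = 68 79 00 00.
K' ⊕ ipad = 5e 4f 36 36.
Inner input = 5e 4f 36 36 ∥ 7a 68 78 65 78.
Inner hash: even-index sum = 510 mod 256 = 254; odd-index sum = 338 mod 256 = 82 → fe 52.

fe52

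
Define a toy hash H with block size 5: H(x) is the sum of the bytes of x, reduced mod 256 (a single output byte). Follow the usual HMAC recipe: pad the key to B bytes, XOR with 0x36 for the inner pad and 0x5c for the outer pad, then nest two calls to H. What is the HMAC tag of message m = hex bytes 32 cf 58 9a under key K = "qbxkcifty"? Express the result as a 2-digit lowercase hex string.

Key "qbxkcifty" = 71 62 78 6b 63 69 66 74 79 is 9 bytes > B = 5, so hash it first: H(key) = d5, then zero-pad to 5 bytes: K' = d5 00 00 00 00.
K' ⊕ ipad = e3 36 36 36 36.  K' ⊕ opad = 89 5c 5c 5c 5c.
Inner input = (K'⊕ipad) ∥ m = e3 36 36 36 36 ∥ 32 cf 58 9a.
Inner hash: sum = 227+54+54+54+54+50+207+88+154 = 942; mod 256 = 174 → ae.
Outer input = (K'⊕opad) ∥ inner = 89 5c 5c 5c 5c ∥ ae.
Outer hash (tag): sum = 137+92+92+92+92+174 = 679; mod 256 = 167 → a7.

a7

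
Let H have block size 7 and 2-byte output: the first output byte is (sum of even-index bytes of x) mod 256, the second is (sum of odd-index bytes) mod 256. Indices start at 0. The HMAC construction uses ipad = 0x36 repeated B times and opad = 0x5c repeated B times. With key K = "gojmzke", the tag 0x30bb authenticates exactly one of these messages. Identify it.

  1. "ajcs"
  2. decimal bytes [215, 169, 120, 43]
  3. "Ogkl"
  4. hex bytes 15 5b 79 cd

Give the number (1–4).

Key "gojmzke" = 67 6f 6a 6d 7a 6b 65 is exactly B = 7 bytes: K' = 67 6f 6a 6d 7a 6b 65.
K' ⊕ ipad = 51 59 5c 5b 4c 5d 53; K' ⊕ opad = 3b 33 36 31 26 37 39.
m1: inner = H(51 59 5c 5b 4c 5d 53 61 6a 63 73) = 29 d5; tag = H(3b 33 36 31 26 37 39 29 d5) = a5c4
m2: inner = H(51 59 5c 5b 4c 5d 53 d7 a9 78 2b) = 20 60; tag = H(3b 33 36 31 26 37 39 20 60) = 30bb ← matches
m3: inner = H(51 59 5c 5b 4c 5d 53 4f 67 6b 6c) = 1f cb; tag = H(3b 33 36 31 26 37 39 1f cb) = 9bba
m4: inner = H(51 59 5c 5b 4c 5d 53 15 5b 79 cd) = 74 9f; tag = H(3b 33 36 31 26 37 39 74 9f) = 6f0f

2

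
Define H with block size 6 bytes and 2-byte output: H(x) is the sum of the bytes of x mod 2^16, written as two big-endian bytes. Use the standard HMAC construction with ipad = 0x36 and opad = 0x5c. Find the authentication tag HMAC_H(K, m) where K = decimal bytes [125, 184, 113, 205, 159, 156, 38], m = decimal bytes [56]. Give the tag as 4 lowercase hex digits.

Key decimal bytes [125, 184, 113, 205, 159, 156, 38] = 7d b8 71 cd 9f 9c 26 is 7 bytes > B = 6, so hash it first: H(key) = 03 d4, then zero-pad to 6 bytes: K' = 03 d4 00 00 00 00.
K' ⊕ ipad = 35 e2 36 36 36 36.  K' ⊕ opad = 5f 88 5c 5c 5c 5c.
Inner input = (K'⊕ipad) ∥ m = 35 e2 36 36 36 36 ∥ 38.
Inner hash: sum = 53+226+54+54+54+54+56 = 551 → 02 27.
Outer input = (K'⊕opad) ∥ inner = 5f 88 5c 5c 5c 5c ∥ 02 27.
Outer hash (tag): sum = 95+136+92+92+92+92+2+39 = 640 → 02 80.

0280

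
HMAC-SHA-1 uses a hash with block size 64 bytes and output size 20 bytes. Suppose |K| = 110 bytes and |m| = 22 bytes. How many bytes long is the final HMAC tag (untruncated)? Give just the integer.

20

The tag is one SHA-1 digest: 20 bytes.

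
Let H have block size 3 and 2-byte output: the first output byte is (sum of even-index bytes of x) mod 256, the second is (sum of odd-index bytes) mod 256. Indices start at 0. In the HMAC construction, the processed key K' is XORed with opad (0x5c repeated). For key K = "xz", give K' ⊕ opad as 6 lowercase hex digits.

Key "xz" = 78 7a is 2 bytes ≤ B = 3; zero-pad to 3 bytes: K' = 78 7a 00.
XOR each byte with 0x5c: 78⊕5c=24, 7a⊕5c=26, 00⊕5c=5c.

24265c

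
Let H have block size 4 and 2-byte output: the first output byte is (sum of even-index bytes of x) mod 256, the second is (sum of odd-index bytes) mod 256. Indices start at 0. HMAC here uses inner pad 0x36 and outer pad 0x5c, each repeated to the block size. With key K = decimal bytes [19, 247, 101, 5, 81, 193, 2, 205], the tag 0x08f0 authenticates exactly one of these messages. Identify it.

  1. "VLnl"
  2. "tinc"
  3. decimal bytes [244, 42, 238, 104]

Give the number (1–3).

2

Key decimal bytes [19, 247, 101, 5, 81, 193, 2, 205] = 13 f7 65 05 51 c1 02 cd is 8 bytes > B = 4, so hash it first: H(key) = cb 8a, then zero-pad to 4 bytes: K' = cb 8a 00 00.
K' ⊕ ipad = fd bc 36 36; K' ⊕ opad = 97 d6 5c 5c.
m1: inner = H(fd bc 36 36 56 4c 6e 6c) = f7 aa; tag = H(97 d6 5c 5c f7 aa) = eadc
m2: inner = H(fd bc 36 36 74 69 6e 63) = 15 be; tag = H(97 d6 5c 5c 15 be) = 08f0 ← matches
m3: inner = H(fd bc 36 36 f4 2a ee 68) = 15 84; tag = H(97 d6 5c 5c 15 84) = 08b6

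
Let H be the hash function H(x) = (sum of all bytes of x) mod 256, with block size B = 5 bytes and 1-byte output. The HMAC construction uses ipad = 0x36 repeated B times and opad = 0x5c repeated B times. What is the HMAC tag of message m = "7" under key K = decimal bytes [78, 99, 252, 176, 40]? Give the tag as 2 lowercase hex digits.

Key decimal bytes [78, 99, 252, 176, 40] = 4e 63 fc b0 28 is exactly B = 5 bytes: K' = 4e 63 fc b0 28.
K' ⊕ ipad = 78 55 ca 86 1e.  K' ⊕ opad = 12 3f a0 ec 74.
Inner input = (K'⊕ipad) ∥ m = 78 55 ca 86 1e ∥ 37.
Inner hash: sum = 120+85+202+134+30+55 = 626; mod 256 = 114 → 72.
Outer input = (K'⊕opad) ∥ inner = 12 3f a0 ec 74 ∥ 72.
Outer hash (tag): sum = 18+63+160+236+116+114 = 707; mod 256 = 195 → c3.

c3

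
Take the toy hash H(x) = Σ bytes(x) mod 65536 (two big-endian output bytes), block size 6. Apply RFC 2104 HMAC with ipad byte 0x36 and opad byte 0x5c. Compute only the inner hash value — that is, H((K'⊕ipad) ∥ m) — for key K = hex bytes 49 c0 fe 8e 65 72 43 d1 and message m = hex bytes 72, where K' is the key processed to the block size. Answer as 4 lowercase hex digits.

Key hex bytes 49 c0 fe 8e 65 72 43 d1 is 8 bytes > B = 6, so hash it first: H(key) = 04 80, then zero-pad to 6 bytes: K' = 04 80 00 00 00 00.
K' ⊕ ipad = 32 b6 36 36 36 36.
Inner input = 32 b6 36 36 36 36 ∥ 72.
Inner hash: sum = 50+182+54+54+54+54+114 = 562 → 02 32.

0232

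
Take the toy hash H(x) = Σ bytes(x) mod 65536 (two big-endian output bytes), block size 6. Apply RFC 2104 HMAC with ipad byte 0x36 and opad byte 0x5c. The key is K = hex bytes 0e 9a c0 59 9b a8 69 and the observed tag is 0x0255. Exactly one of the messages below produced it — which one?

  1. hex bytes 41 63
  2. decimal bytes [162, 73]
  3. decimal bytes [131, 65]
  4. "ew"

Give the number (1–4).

2

Key hex bytes 0e 9a c0 59 9b a8 69 is 7 bytes > B = 6, so hash it first: H(key) = 03 6d, then zero-pad to 6 bytes: K' = 03 6d 00 00 00 00.
K' ⊕ ipad = 35 5b 36 36 36 36; K' ⊕ opad = 5f 31 5c 5c 5c 5c.
m1: inner = H(35 5b 36 36 36 36 41 63) = 02 0c; tag = H(5f 31 5c 5c 5c 5c 02 0c) = 020e
m2: inner = H(35 5b 36 36 36 36 a2 49) = 02 53; tag = H(5f 31 5c 5c 5c 5c 02 53) = 0255 ← matches
m3: inner = H(35 5b 36 36 36 36 83 41) = 02 2c; tag = H(5f 31 5c 5c 5c 5c 02 2c) = 022e
m4: inner = H(35 5b 36 36 36 36 65 77) = 02 44; tag = H(5f 31 5c 5c 5c 5c 02 44) = 0246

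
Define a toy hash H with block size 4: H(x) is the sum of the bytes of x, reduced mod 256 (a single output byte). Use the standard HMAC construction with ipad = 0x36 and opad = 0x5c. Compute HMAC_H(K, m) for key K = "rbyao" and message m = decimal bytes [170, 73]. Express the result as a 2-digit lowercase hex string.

Key "rbyao" = 72 62 79 61 6f is 5 bytes > B = 4, so hash it first: H(key) = 1d, then zero-pad to 4 bytes: K' = 1d 00 00 00.
K' ⊕ ipad = 2b 36 36 36.  K' ⊕ opad = 41 5c 5c 5c.
Inner input = (K'⊕ipad) ∥ m = 2b 36 36 36 ∥ aa 49.
Inner hash: sum = 43+54+54+54+170+73 = 448; mod 256 = 192 → c0.
Outer input = (K'⊕opad) ∥ inner = 41 5c 5c 5c ∥ c0.
Outer hash (tag): sum = 65+92+92+92+192 = 533; mod 256 = 21 → 15.

15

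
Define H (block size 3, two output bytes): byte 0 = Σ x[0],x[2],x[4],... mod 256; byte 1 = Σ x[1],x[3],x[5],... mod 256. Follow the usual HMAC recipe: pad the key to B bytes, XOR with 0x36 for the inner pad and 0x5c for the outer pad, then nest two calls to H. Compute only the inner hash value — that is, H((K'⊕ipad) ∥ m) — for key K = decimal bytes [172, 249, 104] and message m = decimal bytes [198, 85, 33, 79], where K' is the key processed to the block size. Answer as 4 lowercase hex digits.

Key decimal bytes [172, 249, 104] = ac f9 68 is exactly B = 3 bytes: K' = ac f9 68.
K' ⊕ ipad = 9a cf 5e.
Inner input = 9a cf 5e ∥ c6 55 21 4f.
Inner hash: even-index sum = 412 mod 256 = 156; odd-index sum = 438 mod 256 = 182 → 9c b6.

9cb6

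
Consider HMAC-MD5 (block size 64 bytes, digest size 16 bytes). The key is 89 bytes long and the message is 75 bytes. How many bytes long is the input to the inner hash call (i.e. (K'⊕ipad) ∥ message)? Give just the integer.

Key is 89 > 64 bytes, so it is hashed to 16 bytes then zero-padded to 64: |K'| = 64.
Inner input = (K'⊕ipad) ∥ m → 64 + 75 = 139 bytes.

139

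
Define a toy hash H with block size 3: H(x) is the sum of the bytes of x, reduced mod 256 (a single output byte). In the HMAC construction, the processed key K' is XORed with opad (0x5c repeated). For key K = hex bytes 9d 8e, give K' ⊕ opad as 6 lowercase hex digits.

Key hex bytes 9d 8e is 2 bytes ≤ B = 3; zero-pad to 3 bytes: K' = 9d 8e 00.
XOR each byte with 0x5c: 9d⊕5c=c1, 8e⊕5c=d2, 00⊕5c=5c.

c1d25c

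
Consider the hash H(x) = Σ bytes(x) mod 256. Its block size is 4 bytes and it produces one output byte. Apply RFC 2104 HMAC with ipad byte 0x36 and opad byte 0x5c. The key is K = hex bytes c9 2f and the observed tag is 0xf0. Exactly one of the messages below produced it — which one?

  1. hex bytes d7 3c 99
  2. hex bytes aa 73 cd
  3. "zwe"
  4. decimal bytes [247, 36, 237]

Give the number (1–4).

1

Key hex bytes c9 2f is 2 bytes ≤ B = 4; zero-pad to 4 bytes: K' = c9 2f 00 00.
K' ⊕ ipad = ff 19 36 36; K' ⊕ opad = 95 73 5c 5c.
m1: inner = H(ff 19 36 36 d7 3c 99) = 30; tag = H(95 73 5c 5c 30) = f0 ← matches
m2: inner = H(ff 19 36 36 aa 73 cd) = 6e; tag = H(95 73 5c 5c 6e) = 2e
m3: inner = H(ff 19 36 36 7a 77 65) = da; tag = H(95 73 5c 5c da) = 9a
m4: inner = H(ff 19 36 36 f7 24 ed) = 8c; tag = H(95 73 5c 5c 8c) = 4c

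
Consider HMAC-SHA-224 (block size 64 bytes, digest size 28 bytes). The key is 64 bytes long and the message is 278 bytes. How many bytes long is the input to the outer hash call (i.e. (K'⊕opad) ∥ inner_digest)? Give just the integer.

92

Key is 64 ≤ 64 bytes, zero-padded: |K'| = 64.
Outer input = (K'⊕opad) ∥ H(inner) → 64 + 28 = 92 bytes.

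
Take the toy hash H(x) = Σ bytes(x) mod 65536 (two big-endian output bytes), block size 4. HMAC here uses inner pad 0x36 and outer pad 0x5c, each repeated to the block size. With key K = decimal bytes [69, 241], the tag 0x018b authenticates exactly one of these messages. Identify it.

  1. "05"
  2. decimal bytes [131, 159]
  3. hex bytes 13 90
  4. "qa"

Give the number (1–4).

1

Key decimal bytes [69, 241] = 45 f1 is 2 bytes ≤ B = 4; zero-pad to 4 bytes: K' = 45 f1 00 00.
K' ⊕ ipad = 73 c7 36 36; K' ⊕ opad = 19 ad 5c 5c.
m1: inner = H(73 c7 36 36 30 35) = 02 0b; tag = H(19 ad 5c 5c 02 0b) = 018b ← matches
m2: inner = H(73 c7 36 36 83 9f) = 02 c8; tag = H(19 ad 5c 5c 02 c8) = 0248
m3: inner = H(73 c7 36 36 13 90) = 02 49; tag = H(19 ad 5c 5c 02 49) = 01c9
m4: inner = H(73 c7 36 36 71 61) = 02 78; tag = H(19 ad 5c 5c 02 78) = 01f8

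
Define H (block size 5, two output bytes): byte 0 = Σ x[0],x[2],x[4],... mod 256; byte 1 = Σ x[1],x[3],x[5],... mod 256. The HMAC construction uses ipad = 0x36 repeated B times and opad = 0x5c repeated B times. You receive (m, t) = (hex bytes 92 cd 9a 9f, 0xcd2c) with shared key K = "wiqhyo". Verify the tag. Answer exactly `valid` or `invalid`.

invalid

Key "wiqhyo" = 77 69 71 68 79 6f is 6 bytes > B = 5, so hash it first: H(key) = 61 40, then zero-pad to 5 bytes: K' = 61 40 00 00 00.
K' ⊕ ipad = 57 76 36 36 36; K' ⊕ opad = 3d 1c 5c 5c 5c.
Inner hash: even-index sum = 559 mod 256 = 47; odd-index sum = 472 mod 256 = 216 → 2f d8.
Outer hash (recomputed tag): even-index sum = 461 mod 256 = 205; odd-index sum = 167 mod 256 = 167 → cd a7.
Recomputed tag = cda7; claimed = cd2c → mismatch.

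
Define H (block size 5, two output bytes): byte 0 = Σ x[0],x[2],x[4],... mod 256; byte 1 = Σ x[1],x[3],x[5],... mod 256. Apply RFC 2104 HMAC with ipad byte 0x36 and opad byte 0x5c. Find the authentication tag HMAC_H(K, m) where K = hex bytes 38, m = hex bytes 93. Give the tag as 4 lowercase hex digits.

1b32

Key hex bytes 38 is 1 byte ≤ B = 5; zero-pad to 5 bytes: K' = 38 00 00 00 00.
K' ⊕ ipad = 0e 36 36 36 36.  K' ⊕ opad = 64 5c 5c 5c 5c.
Inner input = (K'⊕ipad) ∥ m = 0e 36 36 36 36 ∥ 93.
Inner hash: even-index sum = 122 mod 256 = 122; odd-index sum = 255 mod 256 = 255 → 7a ff.
Outer input = (K'⊕opad) ∥ inner = 64 5c 5c 5c 5c ∥ 7a ff.
Outer hash (tag): even-index sum = 539 mod 256 = 27; odd-index sum = 306 mod 256 = 50 → 1b 32.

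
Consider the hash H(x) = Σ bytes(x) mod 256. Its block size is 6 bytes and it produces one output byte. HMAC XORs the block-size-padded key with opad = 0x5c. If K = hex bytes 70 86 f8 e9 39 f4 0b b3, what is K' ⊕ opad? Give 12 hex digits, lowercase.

Key hex bytes 70 86 f8 e9 39 f4 0b b3 is 8 bytes > B = 6, so hash it first: H(key) = c2, then zero-pad to 6 bytes: K' = c2 00 00 00 00 00.
XOR each byte with 0x5c: c2⊕5c=9e, 00⊕5c=5c, 00⊕5c=5c, 00⊕5c=5c, 00⊕5c=5c, 00⊕5c=5c.

9e5c5c5c5c5c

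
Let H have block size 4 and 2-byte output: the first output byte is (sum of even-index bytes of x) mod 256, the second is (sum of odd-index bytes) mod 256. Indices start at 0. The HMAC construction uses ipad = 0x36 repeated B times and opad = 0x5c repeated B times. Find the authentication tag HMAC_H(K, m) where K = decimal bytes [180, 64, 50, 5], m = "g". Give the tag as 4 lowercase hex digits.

431e

Key decimal bytes [180, 64, 50, 5] = b4 40 32 05 is exactly B = 4 bytes: K' = b4 40 32 05.
K' ⊕ ipad = 82 76 04 33.  K' ⊕ opad = e8 1c 6e 59.
Inner input = (K'⊕ipad) ∥ m = 82 76 04 33 ∥ 67.
Inner hash: even-index sum = 237 mod 256 = 237; odd-index sum = 169 mod 256 = 169 → ed a9.
Outer input = (K'⊕opad) ∥ inner = e8 1c 6e 59 ∥ ed a9.
Outer hash (tag): even-index sum = 579 mod 256 = 67; odd-index sum = 286 mod 256 = 30 → 43 1e.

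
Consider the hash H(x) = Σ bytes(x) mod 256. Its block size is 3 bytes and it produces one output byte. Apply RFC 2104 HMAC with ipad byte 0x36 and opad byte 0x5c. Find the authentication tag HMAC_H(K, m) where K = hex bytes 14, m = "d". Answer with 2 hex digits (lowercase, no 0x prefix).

f2

Key hex bytes 14 is 1 byte ≤ B = 3; zero-pad to 3 bytes: K' = 14 00 00.
K' ⊕ ipad = 22 36 36.  K' ⊕ opad = 48 5c 5c.
Inner input = (K'⊕ipad) ∥ m = 22 36 36 ∥ 64.
Inner hash: sum = 34+54+54+100 = 242 → f2.
Outer input = (K'⊕opad) ∥ inner = 48 5c 5c ∥ f2.
Outer hash (tag): sum = 72+92+92+242 = 498; mod 256 = 242 → f2.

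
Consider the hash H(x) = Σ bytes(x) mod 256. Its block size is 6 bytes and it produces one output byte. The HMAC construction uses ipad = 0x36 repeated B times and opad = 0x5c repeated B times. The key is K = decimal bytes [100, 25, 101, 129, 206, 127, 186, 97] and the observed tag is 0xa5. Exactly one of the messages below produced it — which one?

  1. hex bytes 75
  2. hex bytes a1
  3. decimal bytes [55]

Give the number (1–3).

Key decimal bytes [100, 25, 101, 129, 206, 127, 186, 97] = 64 19 65 81 ce 7f ba 61 is 8 bytes > B = 6, so hash it first: H(key) = cb, then zero-pad to 6 bytes: K' = cb 00 00 00 00 00.
K' ⊕ ipad = fd 36 36 36 36 36; K' ⊕ opad = 97 5c 5c 5c 5c 5c.
m1: inner = H(fd 36 36 36 36 36 75) = 80; tag = H(97 5c 5c 5c 5c 5c 80) = e3
m2: inner = H(fd 36 36 36 36 36 a1) = ac; tag = H(97 5c 5c 5c 5c 5c ac) = 0f
m3: inner = H(fd 36 36 36 36 36 37) = 42; tag = H(97 5c 5c 5c 5c 5c 42) = a5 ← matches

3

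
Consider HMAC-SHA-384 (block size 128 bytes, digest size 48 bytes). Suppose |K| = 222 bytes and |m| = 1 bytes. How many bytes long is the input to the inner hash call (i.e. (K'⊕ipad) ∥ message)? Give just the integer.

129

Key is 222 > 128 bytes, so it is hashed to 48 bytes then zero-padded to 128: |K'| = 128.
Inner input = (K'⊕ipad) ∥ m → 128 + 1 = 129 bytes.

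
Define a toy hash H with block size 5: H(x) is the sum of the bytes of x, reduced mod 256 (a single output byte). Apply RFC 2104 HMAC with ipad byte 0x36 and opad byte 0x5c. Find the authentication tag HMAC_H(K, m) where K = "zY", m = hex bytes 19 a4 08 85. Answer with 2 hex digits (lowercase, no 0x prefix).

Key "zY" = 7a 59 is 2 bytes ≤ B = 5; zero-pad to 5 bytes: K' = 7a 59 00 00 00.
K' ⊕ ipad = 4c 6f 36 36 36.  K' ⊕ opad = 26 05 5c 5c 5c.
Inner input = (K'⊕ipad) ∥ m = 4c 6f 36 36 36 ∥ 19 a4 08 85.
Inner hash: sum = 76+111+54+54+54+25+164+8+133 = 679; mod 256 = 167 → a7.
Outer input = (K'⊕opad) ∥ inner = 26 05 5c 5c 5c ∥ a7.
Outer hash (tag): sum = 38+5+92+92+92+167 = 486; mod 256 = 230 → e6.

e6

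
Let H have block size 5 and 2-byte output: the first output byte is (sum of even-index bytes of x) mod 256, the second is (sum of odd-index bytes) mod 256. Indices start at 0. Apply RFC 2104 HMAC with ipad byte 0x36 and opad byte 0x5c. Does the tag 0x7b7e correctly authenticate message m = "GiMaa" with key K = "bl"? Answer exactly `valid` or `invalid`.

invalid

Key "bl" = 62 6c is 2 bytes ≤ B = 5; zero-pad to 5 bytes: K' = 62 6c 00 00 00.
K' ⊕ ipad = 54 5a 36 36 36; K' ⊕ opad = 3e 30 5c 5c 5c.
Inner hash: even-index sum = 394 mod 256 = 138; odd-index sum = 389 mod 256 = 133 → 8a 85.
Outer hash (recomputed tag): even-index sum = 379 mod 256 = 123; odd-index sum = 278 mod 256 = 22 → 7b 16.
Recomputed tag = 7b16; claimed = 7b7e → mismatch.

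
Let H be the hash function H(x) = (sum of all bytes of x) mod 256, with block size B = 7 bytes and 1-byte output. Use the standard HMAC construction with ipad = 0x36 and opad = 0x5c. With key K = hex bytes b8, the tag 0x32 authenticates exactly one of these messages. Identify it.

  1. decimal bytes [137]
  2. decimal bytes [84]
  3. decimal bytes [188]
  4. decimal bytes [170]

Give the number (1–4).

2

Key hex bytes b8 is 1 byte ≤ B = 7; zero-pad to 7 bytes: K' = b8 00 00 00 00 00 00.
K' ⊕ ipad = 8e 36 36 36 36 36 36; K' ⊕ opad = e4 5c 5c 5c 5c 5c 5c.
m1: inner = H(8e 36 36 36 36 36 36 89) = 5b; tag = H(e4 5c 5c 5c 5c 5c 5c 5b) = 67
m2: inner = H(8e 36 36 36 36 36 36 54) = 26; tag = H(e4 5c 5c 5c 5c 5c 5c 26) = 32 ← matches
m3: inner = H(8e 36 36 36 36 36 36 bc) = 8e; tag = H(e4 5c 5c 5c 5c 5c 5c 8e) = 9a
m4: inner = H(8e 36 36 36 36 36 36 aa) = 7c; tag = H(e4 5c 5c 5c 5c 5c 5c 7c) = 88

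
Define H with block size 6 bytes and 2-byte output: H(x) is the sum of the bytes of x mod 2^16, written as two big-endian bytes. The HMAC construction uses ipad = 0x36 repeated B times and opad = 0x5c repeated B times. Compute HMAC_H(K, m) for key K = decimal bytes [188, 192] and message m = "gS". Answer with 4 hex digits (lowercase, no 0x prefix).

Key decimal bytes [188, 192] = bc c0 is 2 bytes ≤ B = 6; zero-pad to 6 bytes: K' = bc c0 00 00 00 00.
K' ⊕ ipad = 8a f6 36 36 36 36.  K' ⊕ opad = e0 9c 5c 5c 5c 5c.
Inner input = (K'⊕ipad) ∥ m = 8a f6 36 36 36 36 ∥ 67 53.
Inner hash: sum = 138+246+54+54+54+54+103+83 = 786 → 03 12.
Outer input = (K'⊕opad) ∥ inner = e0 9c 5c 5c 5c 5c ∥ 03 12.
Outer hash (tag): sum = 224+156+92+92+92+92+3+18 = 769 → 03 01.

0301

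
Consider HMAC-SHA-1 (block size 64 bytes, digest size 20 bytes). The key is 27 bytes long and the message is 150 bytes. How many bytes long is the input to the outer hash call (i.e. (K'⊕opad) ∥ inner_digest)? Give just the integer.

Key is 27 ≤ 64 bytes, zero-padded: |K'| = 64.
Outer input = (K'⊕opad) ∥ H(inner) → 64 + 20 = 84 bytes.

84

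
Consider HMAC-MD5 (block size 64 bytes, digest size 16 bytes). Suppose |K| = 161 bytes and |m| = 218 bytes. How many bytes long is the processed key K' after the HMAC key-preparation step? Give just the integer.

Key is 161 > 64 bytes, so it is hashed to 16 bytes then zero-padded to 64: |K'| = 64.

64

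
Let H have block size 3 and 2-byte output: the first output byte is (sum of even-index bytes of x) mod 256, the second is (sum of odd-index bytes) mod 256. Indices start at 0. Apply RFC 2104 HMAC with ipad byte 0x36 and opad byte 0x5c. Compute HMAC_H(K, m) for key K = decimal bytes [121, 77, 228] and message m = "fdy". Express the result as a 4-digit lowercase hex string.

Key decimal bytes [121, 77, 228] = 79 4d e4 is exactly B = 3 bytes: K' = 79 4d e4.
K' ⊕ ipad = 4f 7b d2.  K' ⊕ opad = 25 11 b8.
Inner input = (K'⊕ipad) ∥ m = 4f 7b d2 ∥ 66 64 79.
Inner hash: even-index sum = 389 mod 256 = 133; odd-index sum = 346 mod 256 = 90 → 85 5a.
Outer input = (K'⊕opad) ∥ inner = 25 11 b8 ∥ 85 5a.
Outer hash (tag): even-index sum = 311 mod 256 = 55; odd-index sum = 150 mod 256 = 150 → 37 96.

3796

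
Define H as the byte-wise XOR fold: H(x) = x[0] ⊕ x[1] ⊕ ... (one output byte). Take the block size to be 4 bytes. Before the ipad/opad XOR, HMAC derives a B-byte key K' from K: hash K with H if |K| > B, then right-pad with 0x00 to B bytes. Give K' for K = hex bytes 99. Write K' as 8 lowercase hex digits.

99000000

Key hex bytes 99 is 1 byte ≤ B = 4; zero-pad to 4 bytes: K' = 99 00 00 00.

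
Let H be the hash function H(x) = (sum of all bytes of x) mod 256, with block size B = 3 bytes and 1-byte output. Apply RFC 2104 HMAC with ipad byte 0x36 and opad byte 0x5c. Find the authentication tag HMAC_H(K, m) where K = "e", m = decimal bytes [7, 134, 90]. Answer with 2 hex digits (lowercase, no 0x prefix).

97

Key "e" = 65 is 1 byte ≤ B = 3; zero-pad to 3 bytes: K' = 65 00 00.
K' ⊕ ipad = 53 36 36.  K' ⊕ opad = 39 5c 5c.
Inner input = (K'⊕ipad) ∥ m = 53 36 36 ∥ 07 86 5a.
Inner hash: sum = 83+54+54+7+134+90 = 422; mod 256 = 166 → a6.
Outer input = (K'⊕opad) ∥ inner = 39 5c 5c ∥ a6.
Outer hash (tag): sum = 57+92+92+166 = 407; mod 256 = 151 → 97.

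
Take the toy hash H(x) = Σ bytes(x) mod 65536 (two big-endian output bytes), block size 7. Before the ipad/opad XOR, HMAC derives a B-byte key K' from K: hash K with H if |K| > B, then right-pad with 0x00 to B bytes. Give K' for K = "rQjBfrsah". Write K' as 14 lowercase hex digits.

|K| = 9 > B = 7, so first hash the key.
H(K): sum = 114+81+106+66+102+114+115+97+104 = 899 → 03 83.
Zero-pad H(K) = 03 83 to 7 bytes: K' = 03 83 00 00 00 00 00.

03830000000000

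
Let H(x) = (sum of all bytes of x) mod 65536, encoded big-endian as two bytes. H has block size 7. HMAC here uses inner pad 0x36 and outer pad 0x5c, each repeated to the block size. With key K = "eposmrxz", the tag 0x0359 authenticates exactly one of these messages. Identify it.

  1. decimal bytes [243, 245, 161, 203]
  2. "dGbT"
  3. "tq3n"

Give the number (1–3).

Key "eposmrxz" = 65 70 6f 73 6d 72 78 7a is 8 bytes > B = 7, so hash it first: H(key) = 03 88, then zero-pad to 7 bytes: K' = 03 88 00 00 00 00 00.
K' ⊕ ipad = 35 be 36 36 36 36 36; K' ⊕ opad = 5f d4 5c 5c 5c 5c 5c.
m1: inner = H(35 be 36 36 36 36 36 f3 f5 a1 cb) = 05 55; tag = H(5f d4 5c 5c 5c 5c 5c 05 55) = 0359 ← matches
m2: inner = H(35 be 36 36 36 36 36 64 47 62 54) = 03 62; tag = H(5f d4 5c 5c 5c 5c 5c 03 62) = 0364
m3: inner = H(35 be 36 36 36 36 36 74 71 33 6e) = 03 87; tag = H(5f d4 5c 5c 5c 5c 5c 03 87) = 0389

1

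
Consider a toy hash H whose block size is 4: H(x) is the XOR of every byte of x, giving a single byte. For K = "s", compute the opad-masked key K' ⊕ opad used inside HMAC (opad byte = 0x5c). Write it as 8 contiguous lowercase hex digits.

Key "s" = 73 is 1 byte ≤ B = 4; zero-pad to 4 bytes: K' = 73 00 00 00.
XOR each byte with 0x5c: 73⊕5c=2f, 00⊕5c=5c, 00⊕5c=5c, 00⊕5c=5c.

2f5c5c5c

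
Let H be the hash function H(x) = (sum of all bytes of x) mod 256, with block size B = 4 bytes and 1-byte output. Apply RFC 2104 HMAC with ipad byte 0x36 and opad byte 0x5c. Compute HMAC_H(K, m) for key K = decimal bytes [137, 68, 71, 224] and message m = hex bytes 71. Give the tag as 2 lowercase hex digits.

Key decimal bytes [137, 68, 71, 224] = 89 44 47 e0 is exactly B = 4 bytes: K' = 89 44 47 e0.
K' ⊕ ipad = bf 72 71 d6.  K' ⊕ opad = d5 18 1b bc.
Inner input = (K'⊕ipad) ∥ m = bf 72 71 d6 ∥ 71.
Inner hash: sum = 191+114+113+214+113 = 745; mod 256 = 233 → e9.
Outer input = (K'⊕opad) ∥ inner = d5 18 1b bc ∥ e9.
Outer hash (tag): sum = 213+24+27+188+233 = 685; mod 256 = 173 → ad.

ad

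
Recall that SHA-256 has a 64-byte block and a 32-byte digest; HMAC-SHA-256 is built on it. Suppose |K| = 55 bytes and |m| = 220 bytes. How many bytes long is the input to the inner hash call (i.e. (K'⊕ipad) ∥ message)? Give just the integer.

284

Key is 55 ≤ 64 bytes, zero-padded: |K'| = 64.
Inner input = (K'⊕ipad) ∥ m → 64 + 220 = 284 bytes.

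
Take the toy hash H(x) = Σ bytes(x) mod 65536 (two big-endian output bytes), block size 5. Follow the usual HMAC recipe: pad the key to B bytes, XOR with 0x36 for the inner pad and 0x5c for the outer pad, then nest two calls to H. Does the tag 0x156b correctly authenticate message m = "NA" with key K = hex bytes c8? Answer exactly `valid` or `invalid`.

invalid

Key hex bytes c8 is 1 byte ≤ B = 5; zero-pad to 5 bytes: K' = c8 00 00 00 00.
K' ⊕ ipad = fe 36 36 36 36; K' ⊕ opad = 94 5c 5c 5c 5c.
Inner hash: sum = 254+54+54+54+54+78+65 = 613 → 02 65.
Outer hash (recomputed tag): sum = 148+92+92+92+92+2+101 = 619 → 02 6b.
Recomputed tag = 026b; claimed = 156b → mismatch.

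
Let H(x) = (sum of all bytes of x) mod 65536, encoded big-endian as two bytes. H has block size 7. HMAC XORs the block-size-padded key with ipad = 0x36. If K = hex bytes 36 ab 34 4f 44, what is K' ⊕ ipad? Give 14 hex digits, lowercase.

Key hex bytes 36 ab 34 4f 44 is 5 bytes ≤ B = 7; zero-pad to 7 bytes: K' = 36 ab 34 4f 44 00 00.
XOR each byte with 0x36: 36⊕36=00, ab⊕36=9d, 34⊕36=02, 4f⊕36=79, 44⊕36=72, 00⊕36=36, 00⊕36=36.

009d0279723636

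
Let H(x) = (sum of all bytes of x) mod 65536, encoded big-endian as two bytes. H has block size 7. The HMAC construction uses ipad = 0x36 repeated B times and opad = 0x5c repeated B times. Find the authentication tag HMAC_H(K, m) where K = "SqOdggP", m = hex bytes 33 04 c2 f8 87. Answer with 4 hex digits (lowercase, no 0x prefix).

Key "SqOdggP" = 53 71 4f 64 67 67 50 is exactly B = 7 bytes: K' = 53 71 4f 64 67 67 50.
K' ⊕ ipad = 65 47 79 52 51 51 66.  K' ⊕ opad = 0f 2d 13 38 3b 3b 0c.
Inner input = (K'⊕ipad) ∥ m = 65 47 79 52 51 51 66 ∥ 33 04 c2 f8 87.
Inner hash: sum = 101+71+121+82+81+81+102+51+4+194+248+135 = 1271 → 04 f7.
Outer input = (K'⊕opad) ∥ inner = 0f 2d 13 38 3b 3b 0c ∥ 04 f7.
Outer hash (tag): sum = 15+45+19+56+59+59+12+4+247 = 516 → 02 04.

0204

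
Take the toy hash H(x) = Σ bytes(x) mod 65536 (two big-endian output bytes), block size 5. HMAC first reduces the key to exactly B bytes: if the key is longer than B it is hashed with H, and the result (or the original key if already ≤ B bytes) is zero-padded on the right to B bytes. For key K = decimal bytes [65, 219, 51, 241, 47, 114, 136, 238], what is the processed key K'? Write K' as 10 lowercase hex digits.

0457000000

|K| = 8 > B = 5, so first hash the key.
H(K): sum = 65+219+51+241+47+114+136+238 = 1111 → 04 57.
Zero-pad H(K) = 04 57 to 5 bytes: K' = 04 57 00 00 00.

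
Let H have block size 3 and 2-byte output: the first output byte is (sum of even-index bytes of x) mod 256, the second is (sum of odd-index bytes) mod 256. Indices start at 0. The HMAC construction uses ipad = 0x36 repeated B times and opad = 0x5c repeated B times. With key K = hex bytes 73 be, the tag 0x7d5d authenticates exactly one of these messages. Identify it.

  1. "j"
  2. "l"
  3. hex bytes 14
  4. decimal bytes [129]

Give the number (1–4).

1

Key hex bytes 73 be is 2 bytes ≤ B = 3; zero-pad to 3 bytes: K' = 73 be 00.
K' ⊕ ipad = 45 88 36; K' ⊕ opad = 2f e2 5c.
m1: inner = H(45 88 36 6a) = 7b f2; tag = H(2f e2 5c 7b f2) = 7d5d ← matches
m2: inner = H(45 88 36 6c) = 7b f4; tag = H(2f e2 5c 7b f4) = 7f5d
m3: inner = H(45 88 36 14) = 7b 9c; tag = H(2f e2 5c 7b 9c) = 275d
m4: inner = H(45 88 36 81) = 7b 09; tag = H(2f e2 5c 7b 09) = 945d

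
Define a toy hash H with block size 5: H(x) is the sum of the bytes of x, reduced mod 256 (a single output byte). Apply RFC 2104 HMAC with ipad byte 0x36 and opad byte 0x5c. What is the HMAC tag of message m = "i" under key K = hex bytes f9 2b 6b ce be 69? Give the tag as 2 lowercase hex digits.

Key hex bytes f9 2b 6b ce be 69 is 6 bytes > B = 5, so hash it first: H(key) = 84, then zero-pad to 5 bytes: K' = 84 00 00 00 00.
K' ⊕ ipad = b2 36 36 36 36.  K' ⊕ opad = d8 5c 5c 5c 5c.
Inner input = (K'⊕ipad) ∥ m = b2 36 36 36 36 ∥ 69.
Inner hash: sum = 178+54+54+54+54+105 = 499; mod 256 = 243 → f3.
Outer input = (K'⊕opad) ∥ inner = d8 5c 5c 5c 5c ∥ f3.
Outer hash (tag): sum = 216+92+92+92+92+243 = 827; mod 256 = 59 → 3b.

3b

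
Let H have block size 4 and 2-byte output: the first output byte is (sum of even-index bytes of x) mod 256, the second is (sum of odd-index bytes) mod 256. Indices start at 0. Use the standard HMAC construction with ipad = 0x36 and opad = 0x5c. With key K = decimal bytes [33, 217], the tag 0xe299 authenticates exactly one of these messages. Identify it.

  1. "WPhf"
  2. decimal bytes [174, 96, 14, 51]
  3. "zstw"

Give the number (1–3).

2

Key decimal bytes [33, 217] = 21 d9 is 2 bytes ≤ B = 4; zero-pad to 4 bytes: K' = 21 d9 00 00.
K' ⊕ ipad = 17 ef 36 36; K' ⊕ opad = 7d 85 5c 5c.
m1: inner = H(17 ef 36 36 57 50 68 66) = 0c db; tag = H(7d 85 5c 5c 0c db) = e5bc
m2: inner = H(17 ef 36 36 ae 60 0e 33) = 09 b8; tag = H(7d 85 5c 5c 09 b8) = e299 ← matches
m3: inner = H(17 ef 36 36 7a 73 74 77) = 3b 0f; tag = H(7d 85 5c 5c 3b 0f) = 14f0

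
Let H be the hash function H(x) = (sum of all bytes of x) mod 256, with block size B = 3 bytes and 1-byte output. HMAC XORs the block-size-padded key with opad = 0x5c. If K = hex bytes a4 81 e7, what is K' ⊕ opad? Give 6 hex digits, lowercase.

Key hex bytes a4 81 e7 is exactly B = 3 bytes: K' = a4 81 e7.
XOR each byte with 0x5c: a4⊕5c=f8, 81⊕5c=dd, e7⊕5c=bb.

f8ddbb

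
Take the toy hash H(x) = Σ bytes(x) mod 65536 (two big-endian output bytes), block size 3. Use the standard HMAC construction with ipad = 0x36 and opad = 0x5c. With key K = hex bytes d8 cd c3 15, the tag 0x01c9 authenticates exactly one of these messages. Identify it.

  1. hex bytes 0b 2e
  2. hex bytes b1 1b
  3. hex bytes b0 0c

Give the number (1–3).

Key hex bytes d8 cd c3 15 is 4 bytes > B = 3, so hash it first: H(key) = 02 7d, then zero-pad to 3 bytes: K' = 02 7d 00.
K' ⊕ ipad = 34 4b 36; K' ⊕ opad = 5e 21 5c.
m1: inner = H(34 4b 36 0b 2e) = 00 ee; tag = H(5e 21 5c 00 ee) = 01c9 ← matches
m2: inner = H(34 4b 36 b1 1b) = 01 81; tag = H(5e 21 5c 01 81) = 015d
m3: inner = H(34 4b 36 b0 0c) = 01 71; tag = H(5e 21 5c 01 71) = 014d

1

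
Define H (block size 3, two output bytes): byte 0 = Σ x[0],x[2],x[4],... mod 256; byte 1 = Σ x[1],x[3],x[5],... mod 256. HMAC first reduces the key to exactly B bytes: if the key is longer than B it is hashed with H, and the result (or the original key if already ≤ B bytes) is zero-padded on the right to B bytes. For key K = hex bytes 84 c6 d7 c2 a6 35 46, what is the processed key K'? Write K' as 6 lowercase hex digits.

|K| = 7 > B = 3, so first hash the key.
H(K): even-index sum = 583 mod 256 = 71; odd-index sum = 445 mod 256 = 189 → 47 bd.
Zero-pad H(K) = 47 bd to 3 bytes: K' = 47 bd 00.

47bd00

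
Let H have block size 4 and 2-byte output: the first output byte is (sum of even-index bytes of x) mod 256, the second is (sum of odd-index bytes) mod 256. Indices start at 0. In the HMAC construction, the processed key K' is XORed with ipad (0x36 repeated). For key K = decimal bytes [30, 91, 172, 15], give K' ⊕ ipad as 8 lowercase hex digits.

Key decimal bytes [30, 91, 172, 15] = 1e 5b ac 0f is exactly B = 4 bytes: K' = 1e 5b ac 0f.
XOR each byte with 0x36: 1e⊕36=28, 5b⊕36=6d, ac⊕36=9a, 0f⊕36=39.

286d9a39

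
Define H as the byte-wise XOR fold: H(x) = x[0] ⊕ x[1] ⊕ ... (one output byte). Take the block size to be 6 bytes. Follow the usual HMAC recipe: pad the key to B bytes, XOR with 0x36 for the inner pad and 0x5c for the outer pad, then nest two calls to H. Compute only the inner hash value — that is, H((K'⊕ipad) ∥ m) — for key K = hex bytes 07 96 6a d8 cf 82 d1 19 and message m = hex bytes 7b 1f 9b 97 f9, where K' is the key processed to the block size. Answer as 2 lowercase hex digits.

Key hex bytes 07 96 6a d8 cf 82 d1 19 is 8 bytes > B = 6, so hash it first: H(key) = a6, then zero-pad to 6 bytes: K' = a6 00 00 00 00 00.
K' ⊕ ipad = 90 36 36 36 36 36.
Inner input = 90 36 36 36 36 36 ∥ 7b 1f 9b 97 f9.
Inner hash: XOR 90⊕36⊕36⊕36⊕36⊕36⊕7b⊕1f⊕9b⊕97⊕f9 = 37.

37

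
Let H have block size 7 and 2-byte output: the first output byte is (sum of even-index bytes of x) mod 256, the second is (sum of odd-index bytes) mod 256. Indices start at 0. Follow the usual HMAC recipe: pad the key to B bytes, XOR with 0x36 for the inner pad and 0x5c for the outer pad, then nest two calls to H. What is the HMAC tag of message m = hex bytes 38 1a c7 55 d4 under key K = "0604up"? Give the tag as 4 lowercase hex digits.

Key "0604up" = 30 36 30 34 75 70 is 6 bytes ≤ B = 7; zero-pad to 7 bytes: K' = 30 36 30 34 75 70 00.
K' ⊕ ipad = 06 00 06 02 43 46 36.  K' ⊕ opad = 6c 6a 6c 68 29 2c 5c.
Inner input = (K'⊕ipad) ∥ m = 06 00 06 02 43 46 36 ∥ 38 1a c7 55 d4.
Inner hash: even-index sum = 244 mod 256 = 244; odd-index sum = 539 mod 256 = 27 → f4 1b.
Outer input = (K'⊕opad) ∥ inner = 6c 6a 6c 68 29 2c 5c ∥ f4 1b.
Outer hash (tag): even-index sum = 376 mod 256 = 120; odd-index sum = 498 mod 256 = 242 → 78 f2.

78f2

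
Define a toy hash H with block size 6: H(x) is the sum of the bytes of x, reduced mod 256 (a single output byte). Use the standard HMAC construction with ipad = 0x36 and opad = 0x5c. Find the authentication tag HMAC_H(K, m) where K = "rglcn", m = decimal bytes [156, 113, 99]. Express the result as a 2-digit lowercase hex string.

Key "rglcn" = 72 67 6c 63 6e is 5 bytes ≤ B = 6; zero-pad to 6 bytes: K' = 72 67 6c 63 6e 00.
K' ⊕ ipad = 44 51 5a 55 58 36.  K' ⊕ opad = 2e 3b 30 3f 32 5c.
Inner input = (K'⊕ipad) ∥ m = 44 51 5a 55 58 36 ∥ 9c 71 63.
Inner hash: sum = 68+81+90+85+88+54+156+113+99 = 834; mod 256 = 66 → 42.
Outer input = (K'⊕opad) ∥ inner = 2e 3b 30 3f 32 5c ∥ 42.
Outer hash (tag): sum = 46+59+48+63+50+92+66 = 424; mod 256 = 168 → a8.

a8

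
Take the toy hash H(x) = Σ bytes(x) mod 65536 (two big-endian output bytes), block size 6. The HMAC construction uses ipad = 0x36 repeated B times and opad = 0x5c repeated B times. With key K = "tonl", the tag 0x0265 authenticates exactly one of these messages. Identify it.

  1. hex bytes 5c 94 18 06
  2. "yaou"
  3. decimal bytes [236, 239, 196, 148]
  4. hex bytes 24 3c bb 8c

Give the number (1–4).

Key "tonl" = 74 6f 6e 6c is 4 bytes ≤ B = 6; zero-pad to 6 bytes: K' = 74 6f 6e 6c 00 00.
K' ⊕ ipad = 42 59 58 5a 36 36; K' ⊕ opad = 28 33 32 30 5c 5c.
m1: inner = H(42 59 58 5a 36 36 5c 94 18 06) = 02 c7; tag = H(28 33 32 30 5c 5c 02 c7) = 023e
m2: inner = H(42 59 58 5a 36 36 79 61 6f 75) = 03 77; tag = H(28 33 32 30 5c 5c 03 77) = 01ef
m3: inner = H(42 59 58 5a 36 36 ec ef c4 94) = 04 ec; tag = H(28 33 32 30 5c 5c 04 ec) = 0265 ← matches
m4: inner = H(42 59 58 5a 36 36 24 3c bb 8c) = 03 60; tag = H(28 33 32 30 5c 5c 03 60) = 01d8

3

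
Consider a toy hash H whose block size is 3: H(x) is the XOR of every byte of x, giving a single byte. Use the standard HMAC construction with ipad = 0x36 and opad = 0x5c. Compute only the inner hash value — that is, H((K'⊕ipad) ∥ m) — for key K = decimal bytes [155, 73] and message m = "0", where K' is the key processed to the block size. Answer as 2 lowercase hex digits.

d4

Key decimal bytes [155, 73] = 9b 49 is 2 bytes ≤ B = 3; zero-pad to 3 bytes: K' = 9b 49 00.
K' ⊕ ipad = ad 7f 36.
Inner input = ad 7f 36 ∥ 30.
Inner hash: XOR ad⊕7f⊕36⊕30 = d4.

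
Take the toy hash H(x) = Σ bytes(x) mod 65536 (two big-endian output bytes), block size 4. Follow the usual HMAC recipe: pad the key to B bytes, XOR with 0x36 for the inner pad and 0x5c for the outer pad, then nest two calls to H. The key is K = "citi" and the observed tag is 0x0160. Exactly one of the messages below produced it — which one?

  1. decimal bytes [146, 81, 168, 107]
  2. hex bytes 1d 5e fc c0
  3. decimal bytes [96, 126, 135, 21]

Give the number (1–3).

Key "citi" = 63 69 74 69 is exactly B = 4 bytes: K' = 63 69 74 69.
K' ⊕ ipad = 55 5f 42 5f; K' ⊕ opad = 3f 35 28 35.
m1: inner = H(55 5f 42 5f 92 51 a8 6b) = 03 4b; tag = H(3f 35 28 35 03 4b) = 011f
m2: inner = H(55 5f 42 5f 1d 5e fc c0) = 03 8c; tag = H(3f 35 28 35 03 8c) = 0160 ← matches
m3: inner = H(55 5f 42 5f 60 7e 87 15) = 02 cf; tag = H(3f 35 28 35 02 cf) = 01a2

2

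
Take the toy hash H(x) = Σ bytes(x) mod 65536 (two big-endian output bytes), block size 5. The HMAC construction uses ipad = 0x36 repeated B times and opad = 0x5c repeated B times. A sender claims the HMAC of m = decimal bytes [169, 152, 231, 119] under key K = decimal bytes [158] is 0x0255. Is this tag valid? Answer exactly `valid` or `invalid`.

valid

Key decimal bytes [158] = 9e is 1 byte ≤ B = 5; zero-pad to 5 bytes: K' = 9e 00 00 00 00.
K' ⊕ ipad = a8 36 36 36 36; K' ⊕ opad = c2 5c 5c 5c 5c.
Inner hash: sum = 168+54+54+54+54+169+152+231+119 = 1055 → 04 1f.
Outer hash (recomputed tag): sum = 194+92+92+92+92+4+31 = 597 → 02 55.
Recomputed tag = 0255; claimed = 0255 → match.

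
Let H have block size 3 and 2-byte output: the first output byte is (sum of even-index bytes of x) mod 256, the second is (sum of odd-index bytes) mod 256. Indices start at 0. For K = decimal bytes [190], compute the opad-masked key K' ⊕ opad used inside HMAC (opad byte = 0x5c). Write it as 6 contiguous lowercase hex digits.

Key decimal bytes [190] = be is 1 byte ≤ B = 3; zero-pad to 3 bytes: K' = be 00 00.
XOR each byte with 0x5c: be⊕5c=e2, 00⊕5c=5c, 00⊕5c=5c.

e25c5c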